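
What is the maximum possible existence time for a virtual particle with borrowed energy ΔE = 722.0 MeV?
4.558 × 10^-25 s

Using the energy-time uncertainty principle:
ΔEΔt ≥ ℏ/2

For a virtual particle borrowing energy ΔE, the maximum lifetime is:
Δt_max = ℏ/(2ΔE)

Converting energy:
ΔE = 722.0 MeV = 1.157e-10 J

Δt_max = (1.055e-34 J·s) / (2 × 1.157e-10 J)
Δt_max = 4.558e-25 s = 4.558 × 10^-25 s

Virtual particles with higher borrowed energy exist for shorter times.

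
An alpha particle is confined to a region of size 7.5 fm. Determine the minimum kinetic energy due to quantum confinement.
23.214 keV

Using the uncertainty principle:

1. Position uncertainty: Δx ≈ 7.500e-15 m
2. Minimum momentum uncertainty: Δp = ℏ/(2Δx) = 7.030e-21 kg·m/s
3. Minimum kinetic energy:
   KE = (Δp)²/(2m) = (7.030e-21)²/(2 × 6.645e-27 kg)
   KE = 3.719e-15 J = 23.214 keV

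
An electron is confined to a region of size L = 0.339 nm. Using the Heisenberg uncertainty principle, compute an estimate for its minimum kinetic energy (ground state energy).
82.883 meV

Using the uncertainty principle to estimate ground state energy:

1. The position uncertainty is approximately the confinement size:
   Δx ≈ L = 3.390e-10 m

2. From ΔxΔp ≥ ℏ/2, the minimum momentum uncertainty is:
   Δp ≈ ℏ/(2L) = 1.555e-25 kg·m/s

3. The kinetic energy is approximately:
   KE ≈ (Δp)²/(2m) = (1.555e-25)²/(2 × 9.109e-31 kg)
   KE ≈ 1.328e-20 J = 82.883 meV

This is an order-of-magnitude estimate of the ground state energy.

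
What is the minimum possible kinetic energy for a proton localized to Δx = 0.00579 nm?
154.738 meV

Localizing a particle requires giving it sufficient momentum uncertainty:

1. From uncertainty principle: Δp ≥ ℏ/(2Δx)
   Δp_min = (1.055e-34 J·s) / (2 × 5.790e-12 m)
   Δp_min = 9.107e-24 kg·m/s

2. This momentum uncertainty corresponds to kinetic energy:
   KE ≈ (Δp)²/(2m) = (9.107e-24)²/(2 × 1.673e-27 kg)
   KE = 2.479e-20 J = 154.738 meV

Tighter localization requires more energy.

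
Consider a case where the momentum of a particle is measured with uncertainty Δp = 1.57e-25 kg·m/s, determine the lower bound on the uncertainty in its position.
335.851 pm

Using the Heisenberg uncertainty principle:
ΔxΔp ≥ ℏ/2

The minimum uncertainty in position is:
Δx_min = ℏ/(2Δp)
Δx_min = (1.055e-34 J·s) / (2 × 1.570e-25 kg·m/s)
Δx_min = 3.359e-10 m = 335.851 pm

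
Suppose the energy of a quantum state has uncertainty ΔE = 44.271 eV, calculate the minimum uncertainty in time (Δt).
7.434 as

Using the energy-time uncertainty principle:
ΔEΔt ≥ ℏ/2

The minimum uncertainty in time is:
Δt_min = ℏ/(2ΔE)
Δt_min = (1.055e-34 J·s) / (2 × 7.093e-18 J)
Δt_min = 7.434e-18 s = 7.434 as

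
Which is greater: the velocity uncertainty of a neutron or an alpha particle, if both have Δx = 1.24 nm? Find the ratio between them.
The neutron has the larger minimum velocity uncertainty, by a ratio of 4.0.

For both particles, Δp_min = ℏ/(2Δx) = 4.252e-26 kg·m/s (same for both).

The velocity uncertainty is Δv = Δp/m:
- neutron: Δv = 4.252e-26 / 1.675e-27 = 2.539e+01 m/s = 25.388 m/s
- alpha particle: Δv = 4.252e-26 / 6.645e-27 = 6.400e+00 m/s = 6.400 m/s

Ratio: 2.539e+01 / 6.400e+00 = 4.0

The lighter particle has larger velocity uncertainty because Δv ∝ 1/m.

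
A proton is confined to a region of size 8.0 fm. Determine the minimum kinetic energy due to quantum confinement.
81.054 keV

Using the uncertainty principle:

1. Position uncertainty: Δx ≈ 8.000e-15 m
2. Minimum momentum uncertainty: Δp = ℏ/(2Δx) = 6.591e-21 kg·m/s
3. Minimum kinetic energy:
   KE = (Δp)²/(2m) = (6.591e-21)²/(2 × 1.673e-27 kg)
   KE = 1.299e-14 J = 81.054 keV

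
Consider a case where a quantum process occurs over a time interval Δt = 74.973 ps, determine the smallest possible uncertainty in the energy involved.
4.390 μeV

Using the energy-time uncertainty principle:
ΔEΔt ≥ ℏ/2

The minimum uncertainty in energy is:
ΔE_min = ℏ/(2Δt)
ΔE_min = (1.055e-34 J·s) / (2 × 7.497e-11 s)
ΔE_min = 7.033e-25 J = 4.390 μeV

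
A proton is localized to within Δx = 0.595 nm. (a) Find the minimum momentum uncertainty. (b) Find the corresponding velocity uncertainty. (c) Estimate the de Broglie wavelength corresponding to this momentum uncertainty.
(a) Δp_min = 8.862 × 10^-26 kg·m/s
(b) Δv_min = 52.982 m/s
(c) λ_dB = 7.477 nm

Step-by-step:

(a) From the uncertainty principle:
Δp_min = ℏ/(2Δx) = (1.055e-34 J·s)/(2 × 5.950e-10 m) = 8.862e-26 kg·m/s

(b) The velocity uncertainty:
Δv = Δp/m = (8.862e-26 kg·m/s)/(1.673e-27 kg) = 5.298e+01 m/s = 52.982 m/s

(c) The de Broglie wavelength for this momentum:
λ = h/p = (6.626e-34 J·s)/(8.862e-26 kg·m/s) = 7.477e-09 m = 7.477 nm

Note: The de Broglie wavelength is comparable to the localization size, as expected from wave-particle duality.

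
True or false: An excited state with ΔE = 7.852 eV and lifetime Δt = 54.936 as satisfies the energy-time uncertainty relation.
Yes, it satisfies the uncertainty relation.

Calculate the product ΔEΔt:
ΔE = 7.852 eV = 1.258e-18 J
ΔEΔt = (1.258e-18 J) × (5.494e-17 s)
ΔEΔt = 6.911e-35 J·s

Compare to the minimum allowed value ℏ/2:
ℏ/2 = 5.273e-35 J·s

Since ΔEΔt = 6.911e-35 J·s ≥ 5.273e-35 J·s = ℏ/2,
this satisfies the uncertainty relation.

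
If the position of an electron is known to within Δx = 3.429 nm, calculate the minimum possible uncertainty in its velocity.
16.881 km/s

Using the Heisenberg uncertainty principle and Δp = mΔv:
ΔxΔp ≥ ℏ/2
Δx(mΔv) ≥ ℏ/2

The minimum uncertainty in velocity is:
Δv_min = ℏ/(2mΔx)
Δv_min = (1.055e-34 J·s) / (2 × 9.109e-31 kg × 3.429e-09 m)
Δv_min = 1.688e+04 m/s = 16.881 km/s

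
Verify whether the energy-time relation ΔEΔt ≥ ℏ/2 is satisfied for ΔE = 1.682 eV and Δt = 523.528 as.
Yes, it satisfies the uncertainty relation.

Calculate the product ΔEΔt:
ΔE = 1.682 eV = 2.695e-19 J
ΔEΔt = (2.695e-19 J) × (5.235e-16 s)
ΔEΔt = 1.411e-34 J·s

Compare to the minimum allowed value ℏ/2:
ℏ/2 = 5.273e-35 J·s

Since ΔEΔt = 1.411e-34 J·s ≥ 5.273e-35 J·s = ℏ/2,
this satisfies the uncertainty relation.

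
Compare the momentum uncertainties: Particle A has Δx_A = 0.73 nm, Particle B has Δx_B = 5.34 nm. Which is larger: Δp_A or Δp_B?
Particle A has the larger minimum momentum uncertainty, by a factor of 7.32.

For each particle, the minimum momentum uncertainty is Δp_min = ℏ/(2Δx):

Particle A: Δp_A = ℏ/(2×7.300e-10 m) = 7.223e-26 kg·m/s
Particle B: Δp_B = ℏ/(2×5.340e-09 m) = 9.874e-27 kg·m/s

Ratio: Δp_A/Δp_B = 7.32

Since Δp_min ∝ 1/Δx, the particle with smaller position uncertainty (A) has larger momentum uncertainty.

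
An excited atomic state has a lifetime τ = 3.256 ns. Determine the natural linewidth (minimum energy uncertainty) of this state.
101.077 neV

Using the energy-time uncertainty principle:
ΔEΔt ≥ ℏ/2

The lifetime τ represents the time uncertainty Δt.
The natural linewidth (minimum energy uncertainty) is:

ΔE = ℏ/(2τ)
ΔE = (1.055e-34 J·s) / (2 × 3.256e-09 s)
ΔE = 1.619e-26 J = 101.077 neV

This natural linewidth limits the precision of spectroscopic measurements.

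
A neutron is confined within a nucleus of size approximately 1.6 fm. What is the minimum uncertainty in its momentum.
3.296 × 10^-20 kg·m/s

Using the Heisenberg uncertainty principle:
ΔxΔp ≥ ℏ/2

With Δx ≈ L = 1.600e-15 m (the confinement size):
Δp_min = ℏ/(2Δx)
Δp_min = (1.055e-34 J·s) / (2 × 1.600e-15 m)
Δp_min = 3.296e-20 kg·m/s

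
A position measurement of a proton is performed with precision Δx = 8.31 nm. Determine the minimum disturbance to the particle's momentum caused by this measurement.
6.345 × 10^-27 kg·m/s

The uncertainty principle implies that measuring position disturbs momentum:
ΔxΔp ≥ ℏ/2

When we measure position with precision Δx, we necessarily introduce a momentum uncertainty:
Δp ≥ ℏ/(2Δx)
Δp_min = (1.055e-34 J·s) / (2 × 8.310e-09 m)
Δp_min = 6.345e-27 kg·m/s

The more precisely we measure position, the greater the momentum disturbance.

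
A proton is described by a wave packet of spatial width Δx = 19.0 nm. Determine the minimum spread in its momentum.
2.775 × 10^-27 kg·m/s

For a wave packet, the spatial width Δx and momentum spread Δp are related by the uncertainty principle:
ΔxΔp ≥ ℏ/2

The minimum momentum spread is:
Δp_min = ℏ/(2Δx)
Δp_min = (1.055e-34 J·s) / (2 × 1.900e-08 m)
Δp_min = 2.775e-27 kg·m/s

A wave packet cannot have both a well-defined position and well-defined momentum.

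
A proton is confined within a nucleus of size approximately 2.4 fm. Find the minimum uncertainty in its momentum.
2.197 × 10^-20 kg·m/s

Using the Heisenberg uncertainty principle:
ΔxΔp ≥ ℏ/2

With Δx ≈ L = 2.400e-15 m (the confinement size):
Δp_min = ℏ/(2Δx)
Δp_min = (1.055e-34 J·s) / (2 × 2.400e-15 m)
Δp_min = 2.197e-20 kg·m/s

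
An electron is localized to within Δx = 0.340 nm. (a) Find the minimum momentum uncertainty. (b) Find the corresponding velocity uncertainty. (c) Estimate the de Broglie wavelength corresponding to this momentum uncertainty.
(a) Δp_min = 1.551 × 10^-25 kg·m/s
(b) Δv_min = 170.247 km/s
(c) λ_dB = 4.273 nm

Step-by-step:

(a) From the uncertainty principle:
Δp_min = ℏ/(2Δx) = (1.055e-34 J·s)/(2 × 3.400e-10 m) = 1.551e-25 kg·m/s

(b) The velocity uncertainty:
Δv = Δp/m = (1.551e-25 kg·m/s)/(9.109e-31 kg) = 1.702e+05 m/s = 170.247 km/s

(c) The de Broglie wavelength for this momentum:
λ = h/p = (6.626e-34 J·s)/(1.551e-25 kg·m/s) = 4.273e-09 m = 4.273 nm

Note: The de Broglie wavelength is comparable to the localization size, as expected from wave-particle duality.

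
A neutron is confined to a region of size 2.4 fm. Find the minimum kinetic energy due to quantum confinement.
899.360 keV

Using the uncertainty principle:

1. Position uncertainty: Δx ≈ 2.400e-15 m
2. Minimum momentum uncertainty: Δp = ℏ/(2Δx) = 2.197e-20 kg·m/s
3. Minimum kinetic energy:
   KE = (Δp)²/(2m) = (2.197e-20)²/(2 × 1.675e-27 kg)
   KE = 1.441e-13 J = 899.360 keV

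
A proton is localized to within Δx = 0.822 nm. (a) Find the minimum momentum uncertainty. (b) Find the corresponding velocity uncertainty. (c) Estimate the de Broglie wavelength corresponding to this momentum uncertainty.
(a) Δp_min = 6.415 × 10^-26 kg·m/s
(b) Δv_min = 38.351 m/s
(c) λ_dB = 10.330 nm

Step-by-step:

(a) From the uncertainty principle:
Δp_min = ℏ/(2Δx) = (1.055e-34 J·s)/(2 × 8.220e-10 m) = 6.415e-26 kg·m/s

(b) The velocity uncertainty:
Δv = Δp/m = (6.415e-26 kg·m/s)/(1.673e-27 kg) = 3.835e+01 m/s = 38.351 m/s

(c) The de Broglie wavelength for this momentum:
λ = h/p = (6.626e-34 J·s)/(6.415e-26 kg·m/s) = 1.033e-08 m = 10.330 nm

Note: The de Broglie wavelength is comparable to the localization size, as expected from wave-particle duality.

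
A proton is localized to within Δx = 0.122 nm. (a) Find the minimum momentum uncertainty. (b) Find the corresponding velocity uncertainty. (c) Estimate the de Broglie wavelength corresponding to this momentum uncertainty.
(a) Δp_min = 4.322 × 10^-25 kg·m/s
(b) Δv_min = 258.398 m/s
(c) λ_dB = 1.533 nm

Step-by-step:

(a) From the uncertainty principle:
Δp_min = ℏ/(2Δx) = (1.055e-34 J·s)/(2 × 1.220e-10 m) = 4.322e-25 kg·m/s

(b) The velocity uncertainty:
Δv = Δp/m = (4.322e-25 kg·m/s)/(1.673e-27 kg) = 2.584e+02 m/s = 258.398 m/s

(c) The de Broglie wavelength for this momentum:
λ = h/p = (6.626e-34 J·s)/(4.322e-25 kg·m/s) = 1.533e-09 m = 1.533 nm

Note: The de Broglie wavelength is comparable to the localization size, as expected from wave-particle duality.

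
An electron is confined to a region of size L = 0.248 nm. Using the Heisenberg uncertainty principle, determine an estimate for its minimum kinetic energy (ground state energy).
154.867 meV

Using the uncertainty principle to estimate ground state energy:

1. The position uncertainty is approximately the confinement size:
   Δx ≈ L = 2.480e-10 m

2. From ΔxΔp ≥ ℏ/2, the minimum momentum uncertainty is:
   Δp ≈ ℏ/(2L) = 2.126e-25 kg·m/s

3. The kinetic energy is approximately:
   KE ≈ (Δp)²/(2m) = (2.126e-25)²/(2 × 9.109e-31 kg)
   KE ≈ 2.481e-20 J = 154.867 meV

This is an order-of-magnitude estimate of the ground state energy.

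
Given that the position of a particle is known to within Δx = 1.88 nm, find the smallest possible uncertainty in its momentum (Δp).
2.805 × 10^-26 kg·m/s

Using the Heisenberg uncertainty principle:
ΔxΔp ≥ ℏ/2

The minimum uncertainty in momentum is:
Δp_min = ℏ/(2Δx)
Δp_min = (1.055e-34 J·s) / (2 × 1.880e-09 m)
Δp_min = 2.805e-26 kg·m/s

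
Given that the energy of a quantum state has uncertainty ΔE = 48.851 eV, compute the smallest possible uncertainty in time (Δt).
6.737 as

Using the energy-time uncertainty principle:
ΔEΔt ≥ ℏ/2

The minimum uncertainty in time is:
Δt_min = ℏ/(2ΔE)
Δt_min = (1.055e-34 J·s) / (2 × 7.827e-18 J)
Δt_min = 6.737e-18 s = 6.737 as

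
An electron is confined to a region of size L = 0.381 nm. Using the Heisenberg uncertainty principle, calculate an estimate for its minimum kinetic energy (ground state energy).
65.616 meV

Using the uncertainty principle to estimate ground state energy:

1. The position uncertainty is approximately the confinement size:
   Δx ≈ L = 3.810e-10 m

2. From ΔxΔp ≥ ℏ/2, the minimum momentum uncertainty is:
   Δp ≈ ℏ/(2L) = 1.384e-25 kg·m/s

3. The kinetic energy is approximately:
   KE ≈ (Δp)²/(2m) = (1.384e-25)²/(2 × 9.109e-31 kg)
   KE ≈ 1.051e-20 J = 65.616 meV

This is an order-of-magnitude estimate of the ground state energy.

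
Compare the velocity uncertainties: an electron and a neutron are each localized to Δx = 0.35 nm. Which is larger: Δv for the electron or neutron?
The electron has the larger minimum velocity uncertainty, by a ratio of 1838.7.

For both particles, Δp_min = ℏ/(2Δx) = 1.507e-25 kg·m/s (same for both).

The velocity uncertainty is Δv = Δp/m:
- electron: Δv = 1.507e-25 / 9.109e-31 = 1.654e+05 m/s = 165.382 km/s
- neutron: Δv = 1.507e-25 / 1.675e-27 = 8.995e+01 m/s = 89.946 m/s

Ratio: 1.654e+05 / 8.995e+01 = 1838.7

The lighter particle has larger velocity uncertainty because Δv ∝ 1/m.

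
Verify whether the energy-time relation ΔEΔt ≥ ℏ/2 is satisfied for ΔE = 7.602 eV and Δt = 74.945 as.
Yes, it satisfies the uncertainty relation.

Calculate the product ΔEΔt:
ΔE = 7.602 eV = 1.218e-18 J
ΔEΔt = (1.218e-18 J) × (7.494e-17 s)
ΔEΔt = 9.128e-35 J·s

Compare to the minimum allowed value ℏ/2:
ℏ/2 = 5.273e-35 J·s

Since ΔEΔt = 9.128e-35 J·s ≥ 5.273e-35 J·s = ℏ/2,
this satisfies the uncertainty relation.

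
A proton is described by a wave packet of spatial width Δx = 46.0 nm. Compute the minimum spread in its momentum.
1.146 × 10^-27 kg·m/s

For a wave packet, the spatial width Δx and momentum spread Δp are related by the uncertainty principle:
ΔxΔp ≥ ℏ/2

The minimum momentum spread is:
Δp_min = ℏ/(2Δx)
Δp_min = (1.055e-34 J·s) / (2 × 4.600e-08 m)
Δp_min = 1.146e-27 kg·m/s

A wave packet cannot have both a well-defined position and well-defined momentum.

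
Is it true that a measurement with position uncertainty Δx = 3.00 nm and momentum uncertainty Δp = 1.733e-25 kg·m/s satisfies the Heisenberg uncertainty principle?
Yes, it satisfies the uncertainty principle.

Calculate the product ΔxΔp:
ΔxΔp = (3.000e-09 m) × (1.733e-25 kg·m/s)
ΔxΔp = 5.199e-34 J·s

Compare to the minimum allowed value ℏ/2:
ℏ/2 = 5.273e-35 J·s

Since ΔxΔp = 5.199e-34 J·s ≥ 5.273e-35 J·s = ℏ/2,
the measurement satisfies the uncertainty principle.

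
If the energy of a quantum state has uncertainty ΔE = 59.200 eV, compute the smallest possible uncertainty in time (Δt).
5.559 as

Using the energy-time uncertainty principle:
ΔEΔt ≥ ℏ/2

The minimum uncertainty in time is:
Δt_min = ℏ/(2ΔE)
Δt_min = (1.055e-34 J·s) / (2 × 9.485e-18 J)
Δt_min = 5.559e-18 s = 5.559 as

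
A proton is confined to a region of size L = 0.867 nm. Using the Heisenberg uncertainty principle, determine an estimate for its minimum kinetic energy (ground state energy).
6.901 μeV

Using the uncertainty principle to estimate ground state energy:

1. The position uncertainty is approximately the confinement size:
   Δx ≈ L = 8.670e-10 m

2. From ΔxΔp ≥ ℏ/2, the minimum momentum uncertainty is:
   Δp ≈ ℏ/(2L) = 6.082e-26 kg·m/s

3. The kinetic energy is approximately:
   KE ≈ (Δp)²/(2m) = (6.082e-26)²/(2 × 1.673e-27 kg)
   KE ≈ 1.106e-24 J = 6.901 μeV

This is an order-of-magnitude estimate of the ground state energy.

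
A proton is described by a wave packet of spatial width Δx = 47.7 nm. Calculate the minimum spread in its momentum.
1.105 × 10^-27 kg·m/s

For a wave packet, the spatial width Δx and momentum spread Δp are related by the uncertainty principle:
ΔxΔp ≥ ℏ/2

The minimum momentum spread is:
Δp_min = ℏ/(2Δx)
Δp_min = (1.055e-34 J·s) / (2 × 4.770e-08 m)
Δp_min = 1.105e-27 kg·m/s

A wave packet cannot have both a well-defined position and well-defined momentum.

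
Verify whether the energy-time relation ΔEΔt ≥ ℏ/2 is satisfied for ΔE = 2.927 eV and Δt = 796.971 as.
Yes, it satisfies the uncertainty relation.

Calculate the product ΔEΔt:
ΔE = 2.927 eV = 4.690e-19 J
ΔEΔt = (4.690e-19 J) × (7.970e-16 s)
ΔEΔt = 3.737e-34 J·s

Compare to the minimum allowed value ℏ/2:
ℏ/2 = 5.273e-35 J·s

Since ΔEΔt = 3.737e-34 J·s ≥ 5.273e-35 J·s = ℏ/2,
this satisfies the uncertainty relation.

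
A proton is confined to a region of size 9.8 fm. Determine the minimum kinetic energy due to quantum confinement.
54.013 keV

Using the uncertainty principle:

1. Position uncertainty: Δx ≈ 9.800e-15 m
2. Minimum momentum uncertainty: Δp = ℏ/(2Δx) = 5.380e-21 kg·m/s
3. Minimum kinetic energy:
   KE = (Δp)²/(2m) = (5.380e-21)²/(2 × 1.673e-27 kg)
   KE = 8.654e-15 J = 54.013 keV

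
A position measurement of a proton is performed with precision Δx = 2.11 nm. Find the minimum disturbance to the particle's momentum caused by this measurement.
2.499 × 10^-26 kg·m/s

The uncertainty principle implies that measuring position disturbs momentum:
ΔxΔp ≥ ℏ/2

When we measure position with precision Δx, we necessarily introduce a momentum uncertainty:
Δp ≥ ℏ/(2Δx)
Δp_min = (1.055e-34 J·s) / (2 × 2.110e-09 m)
Δp_min = 2.499e-26 kg·m/s

The more precisely we measure position, the greater the momentum disturbance.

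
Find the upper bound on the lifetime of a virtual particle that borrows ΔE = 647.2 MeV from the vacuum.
5.085 × 10^-25 s

Using the energy-time uncertainty principle:
ΔEΔt ≥ ℏ/2

For a virtual particle borrowing energy ΔE, the maximum lifetime is:
Δt_max = ℏ/(2ΔE)

Converting energy:
ΔE = 647.2 MeV = 1.037e-10 J

Δt_max = (1.055e-34 J·s) / (2 × 1.037e-10 J)
Δt_max = 5.085e-25 s = 5.085 × 10^-25 s

Virtual particles with higher borrowed energy exist for shorter times.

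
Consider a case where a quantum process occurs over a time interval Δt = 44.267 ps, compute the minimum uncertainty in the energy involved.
7.435 μeV

Using the energy-time uncertainty principle:
ΔEΔt ≥ ℏ/2

The minimum uncertainty in energy is:
ΔE_min = ℏ/(2Δt)
ΔE_min = (1.055e-34 J·s) / (2 × 4.427e-11 s)
ΔE_min = 1.191e-24 J = 7.435 μeV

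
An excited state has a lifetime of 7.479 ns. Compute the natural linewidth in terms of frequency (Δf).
10.640 MHz

Using the energy-time uncertainty principle and E = hf:
ΔEΔt ≥ ℏ/2
hΔf·Δt ≥ ℏ/2

The minimum frequency uncertainty is:
Δf = ℏ/(2hτ) = 1/(4πτ)
Δf = 1/(4π × 7.479e-09 s)
Δf = 1.064e+07 Hz = 10.640 MHz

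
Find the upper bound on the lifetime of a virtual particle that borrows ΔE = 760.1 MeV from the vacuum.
4.330 × 10^-25 s

Using the energy-time uncertainty principle:
ΔEΔt ≥ ℏ/2

For a virtual particle borrowing energy ΔE, the maximum lifetime is:
Δt_max = ℏ/(2ΔE)

Converting energy:
ΔE = 760.1 MeV = 1.218e-10 J

Δt_max = (1.055e-34 J·s) / (2 × 1.218e-10 J)
Δt_max = 4.330e-25 s = 4.330 × 10^-25 s

Virtual particles with higher borrowed energy exist for shorter times.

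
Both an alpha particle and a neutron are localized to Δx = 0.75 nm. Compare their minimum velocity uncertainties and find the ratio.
The neutron has the larger minimum velocity uncertainty, by a ratio of 4.0.

For both particles, Δp_min = ℏ/(2Δx) = 7.030e-26 kg·m/s (same for both).

The velocity uncertainty is Δv = Δp/m:
- alpha particle: Δv = 7.030e-26 / 6.645e-27 = 1.058e+01 m/s = 10.581 m/s
- neutron: Δv = 7.030e-26 / 1.675e-27 = 4.197e+01 m/s = 41.975 m/s

Ratio: 4.197e+01 / 1.058e+01 = 4.0

The lighter particle has larger velocity uncertainty because Δv ∝ 1/m.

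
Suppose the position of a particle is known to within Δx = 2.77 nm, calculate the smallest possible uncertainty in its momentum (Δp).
1.904 × 10^-26 kg·m/s

Using the Heisenberg uncertainty principle:
ΔxΔp ≥ ℏ/2

The minimum uncertainty in momentum is:
Δp_min = ℏ/(2Δx)
Δp_min = (1.055e-34 J·s) / (2 × 2.770e-09 m)
Δp_min = 1.904e-26 kg·m/s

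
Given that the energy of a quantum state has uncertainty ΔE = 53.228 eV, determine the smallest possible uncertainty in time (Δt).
6.183 as

Using the energy-time uncertainty principle:
ΔEΔt ≥ ℏ/2

The minimum uncertainty in time is:
Δt_min = ℏ/(2ΔE)
Δt_min = (1.055e-34 J·s) / (2 × 8.528e-18 J)
Δt_min = 6.183e-18 s = 6.183 as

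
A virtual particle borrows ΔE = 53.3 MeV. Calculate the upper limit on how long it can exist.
6.175 ys

Using the energy-time uncertainty principle:
ΔEΔt ≥ ℏ/2

For a virtual particle borrowing energy ΔE, the maximum lifetime is:
Δt_max = ℏ/(2ΔE)

Converting energy:
ΔE = 53.3 MeV = 8.540e-12 J

Δt_max = (1.055e-34 J·s) / (2 × 8.540e-12 J)
Δt_max = 6.175e-24 s = 6.175 ys

Virtual particles with higher borrowed energy exist for shorter times.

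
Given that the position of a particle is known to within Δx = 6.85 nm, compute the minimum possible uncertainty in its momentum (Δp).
7.698 × 10^-27 kg·m/s

Using the Heisenberg uncertainty principle:
ΔxΔp ≥ ℏ/2

The minimum uncertainty in momentum is:
Δp_min = ℏ/(2Δx)
Δp_min = (1.055e-34 J·s) / (2 × 6.850e-09 m)
Δp_min = 7.698e-27 kg·m/s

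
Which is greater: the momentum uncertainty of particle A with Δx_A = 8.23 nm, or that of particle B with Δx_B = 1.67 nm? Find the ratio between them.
Particle B has the larger minimum momentum uncertainty, by a factor of 4.93.

For each particle, the minimum momentum uncertainty is Δp_min = ℏ/(2Δx):

Particle A: Δp_A = ℏ/(2×8.230e-09 m) = 6.407e-27 kg·m/s
Particle B: Δp_B = ℏ/(2×1.670e-09 m) = 3.157e-26 kg·m/s

Ratio: Δp_B/Δp_A = 4.93

Since Δp_min ∝ 1/Δx, the particle with smaller position uncertainty (B) has larger momentum uncertainty.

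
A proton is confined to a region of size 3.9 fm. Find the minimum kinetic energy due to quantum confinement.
341.055 keV

Using the uncertainty principle:

1. Position uncertainty: Δx ≈ 3.900e-15 m
2. Minimum momentum uncertainty: Δp = ℏ/(2Δx) = 1.352e-20 kg·m/s
3. Minimum kinetic energy:
   KE = (Δp)²/(2m) = (1.352e-20)²/(2 × 1.673e-27 kg)
   KE = 5.464e-14 J = 341.055 keV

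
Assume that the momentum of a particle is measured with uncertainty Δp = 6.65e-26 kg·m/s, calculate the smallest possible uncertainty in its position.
792.911 pm

Using the Heisenberg uncertainty principle:
ΔxΔp ≥ ℏ/2

The minimum uncertainty in position is:
Δx_min = ℏ/(2Δp)
Δx_min = (1.055e-34 J·s) / (2 × 6.650e-26 kg·m/s)
Δx_min = 7.929e-10 m = 792.911 pm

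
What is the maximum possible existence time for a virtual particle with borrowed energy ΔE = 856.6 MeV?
3.842 × 10^-25 s

Using the energy-time uncertainty principle:
ΔEΔt ≥ ℏ/2

For a virtual particle borrowing energy ΔE, the maximum lifetime is:
Δt_max = ℏ/(2ΔE)

Converting energy:
ΔE = 856.6 MeV = 1.372e-10 J

Δt_max = (1.055e-34 J·s) / (2 × 1.372e-10 J)
Δt_max = 3.842e-25 s = 3.842 × 10^-25 s

Virtual particles with higher borrowed energy exist for shorter times.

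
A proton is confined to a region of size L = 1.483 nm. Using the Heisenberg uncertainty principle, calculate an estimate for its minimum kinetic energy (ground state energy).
2.359 μeV

Using the uncertainty principle to estimate ground state energy:

1. The position uncertainty is approximately the confinement size:
   Δx ≈ L = 1.483e-09 m

2. From ΔxΔp ≥ ℏ/2, the minimum momentum uncertainty is:
   Δp ≈ ℏ/(2L) = 3.556e-26 kg·m/s

3. The kinetic energy is approximately:
   KE ≈ (Δp)²/(2m) = (3.556e-26)²/(2 × 1.673e-27 kg)
   KE ≈ 3.779e-25 J = 2.359 μeV

This is an order-of-magnitude estimate of the ground state energy.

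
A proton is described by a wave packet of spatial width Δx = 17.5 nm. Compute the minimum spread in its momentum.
3.013 × 10^-27 kg·m/s

For a wave packet, the spatial width Δx and momentum spread Δp are related by the uncertainty principle:
ΔxΔp ≥ ℏ/2

The minimum momentum spread is:
Δp_min = ℏ/(2Δx)
Δp_min = (1.055e-34 J·s) / (2 × 1.750e-08 m)
Δp_min = 3.013e-27 kg·m/s

A wave packet cannot have both a well-defined position and well-defined momentum.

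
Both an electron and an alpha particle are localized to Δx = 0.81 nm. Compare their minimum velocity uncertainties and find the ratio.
The electron has the larger minimum velocity uncertainty, by a ratio of 7294.3.

For both particles, Δp_min = ℏ/(2Δx) = 6.510e-26 kg·m/s (same for both).

The velocity uncertainty is Δv = Δp/m:
- electron: Δv = 6.510e-26 / 9.109e-31 = 7.146e+04 m/s = 71.462 km/s
- alpha particle: Δv = 6.510e-26 / 6.645e-27 = 9.797e+00 m/s = 9.797 m/s

Ratio: 7.146e+04 / 9.797e+00 = 7294.3

The lighter particle has larger velocity uncertainty because Δv ∝ 1/m.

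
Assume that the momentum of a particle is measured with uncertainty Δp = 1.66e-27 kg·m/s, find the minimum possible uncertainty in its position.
31.764 nm

Using the Heisenberg uncertainty principle:
ΔxΔp ≥ ℏ/2

The minimum uncertainty in position is:
Δx_min = ℏ/(2Δp)
Δx_min = (1.055e-34 J·s) / (2 × 1.660e-27 kg·m/s)
Δx_min = 3.176e-08 m = 31.764 nm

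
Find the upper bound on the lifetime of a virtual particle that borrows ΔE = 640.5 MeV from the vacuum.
5.138 × 10^-25 s

Using the energy-time uncertainty principle:
ΔEΔt ≥ ℏ/2

For a virtual particle borrowing energy ΔE, the maximum lifetime is:
Δt_max = ℏ/(2ΔE)

Converting energy:
ΔE = 640.5 MeV = 1.026e-10 J

Δt_max = (1.055e-34 J·s) / (2 × 1.026e-10 J)
Δt_max = 5.138e-25 s = 5.138 × 10^-25 s

Virtual particles with higher borrowed energy exist for shorter times.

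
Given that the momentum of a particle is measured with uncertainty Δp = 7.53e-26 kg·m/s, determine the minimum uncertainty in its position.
700.247 pm

Using the Heisenberg uncertainty principle:
ΔxΔp ≥ ℏ/2

The minimum uncertainty in position is:
Δx_min = ℏ/(2Δp)
Δx_min = (1.055e-34 J·s) / (2 × 7.530e-26 kg·m/s)
Δx_min = 7.002e-10 m = 700.247 pm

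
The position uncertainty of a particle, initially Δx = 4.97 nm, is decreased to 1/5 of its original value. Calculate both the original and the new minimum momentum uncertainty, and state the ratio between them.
Original Δp_min = 1.061 × 10^-26 kg·m/s; new Δp'_min = 5.305 × 10^-26 kg·m/s; ratio Δp'_min/Δp_min = 5.

From the uncertainty principle ΔxΔp ≥ ℏ/2, the minimum momentum uncertainty is Δp_min = ℏ/(2Δx).

Original (Δx = 4.97 nm = 4.970e-09 m):
Δp_min = (1.055e-34 J·s)/(2 × 4.970e-09 m) = 1.061e-26 kg·m/s

When Δx → (1/5)Δx:
Δp'_min = ℏ/(2 × (1/5)Δx) = 5 × ℏ/(2Δx) = 5 × Δp_min
Δp'_min = 5 × 1.061e-26 kg·m/s = 5.305e-26 kg·m/s

Since Δp_min ∝ 1/Δx, when Δx is decreased to 1/5 of its original value, Δp_min increases to 5 times its original value.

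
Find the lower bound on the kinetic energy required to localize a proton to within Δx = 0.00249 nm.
836.672 meV

Localizing a particle requires giving it sufficient momentum uncertainty:

1. From uncertainty principle: Δp ≥ ℏ/(2Δx)
   Δp_min = (1.055e-34 J·s) / (2 × 2.490e-12 m)
   Δp_min = 2.118e-23 kg·m/s

2. This momentum uncertainty corresponds to kinetic energy:
   KE ≈ (Δp)²/(2m) = (2.118e-23)²/(2 × 1.673e-27 kg)
   KE = 1.340e-19 J = 836.672 meV

Tighter localization requires more energy.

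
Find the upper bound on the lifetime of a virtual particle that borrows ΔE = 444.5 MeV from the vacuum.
7.404 × 10^-25 s

Using the energy-time uncertainty principle:
ΔEΔt ≥ ℏ/2

For a virtual particle borrowing energy ΔE, the maximum lifetime is:
Δt_max = ℏ/(2ΔE)

Converting energy:
ΔE = 444.5 MeV = 7.122e-11 J

Δt_max = (1.055e-34 J·s) / (2 × 7.122e-11 J)
Δt_max = 7.404e-25 s = 7.404 × 10^-25 s

Virtual particles with higher borrowed energy exist for shorter times.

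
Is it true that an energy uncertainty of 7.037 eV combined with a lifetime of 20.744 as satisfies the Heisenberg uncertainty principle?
No, it violates the uncertainty relation.

Calculate the product ΔEΔt:
ΔE = 7.037 eV = 1.127e-18 J
ΔEΔt = (1.127e-18 J) × (2.074e-17 s)
ΔEΔt = 2.339e-35 J·s

Compare to the minimum allowed value ℏ/2:
ℏ/2 = 5.273e-35 J·s

Since ΔEΔt = 2.339e-35 J·s < 5.273e-35 J·s = ℏ/2,
this violates the uncertainty relation.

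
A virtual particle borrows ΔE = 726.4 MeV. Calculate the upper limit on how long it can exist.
4.531 × 10^-25 s

Using the energy-time uncertainty principle:
ΔEΔt ≥ ℏ/2

For a virtual particle borrowing energy ΔE, the maximum lifetime is:
Δt_max = ℏ/(2ΔE)

Converting energy:
ΔE = 726.4 MeV = 1.164e-10 J

Δt_max = (1.055e-34 J·s) / (2 × 1.164e-10 J)
Δt_max = 4.531e-25 s = 4.531 × 10^-25 s

Virtual particles with higher borrowed energy exist for shorter times.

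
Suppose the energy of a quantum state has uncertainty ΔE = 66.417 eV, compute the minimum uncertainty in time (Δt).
4.955 as

Using the energy-time uncertainty principle:
ΔEΔt ≥ ℏ/2

The minimum uncertainty in time is:
Δt_min = ℏ/(2ΔE)
Δt_min = (1.055e-34 J·s) / (2 × 1.064e-17 J)
Δt_min = 4.955e-18 s = 4.955 as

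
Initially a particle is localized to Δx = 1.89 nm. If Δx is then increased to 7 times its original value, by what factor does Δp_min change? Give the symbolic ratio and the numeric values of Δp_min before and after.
Original Δp_min = 2.790 × 10^-26 kg·m/s; new Δp'_min = 3.986 × 10^-27 kg·m/s; ratio Δp'_min/Δp_min = 1/7.

From the uncertainty principle ΔxΔp ≥ ℏ/2, the minimum momentum uncertainty is Δp_min = ℏ/(2Δx).

Original (Δx = 1.89 nm = 1.890e-09 m):
Δp_min = (1.055e-34 J·s)/(2 × 1.890e-09 m) = 2.790e-26 kg·m/s

When Δx → 7Δx:
Δp'_min = ℏ/(2 × 7Δx) = (1/7) × ℏ/(2Δx) = (1/7) × Δp_min
Δp'_min = 1/7 × 2.790e-26 kg·m/s = 3.986e-27 kg·m/s

Since Δp_min ∝ 1/Δx, when Δx is increased to 7 times its original value, Δp_min decreases to 1/7 of its original value.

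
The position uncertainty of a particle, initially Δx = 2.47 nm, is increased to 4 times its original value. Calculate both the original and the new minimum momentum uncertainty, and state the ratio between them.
Original Δp_min = 2.135 × 10^-26 kg·m/s; new Δp'_min = 5.337 × 10^-27 kg·m/s; ratio Δp'_min/Δp_min = 1/4.

From the uncertainty principle ΔxΔp ≥ ℏ/2, the minimum momentum uncertainty is Δp_min = ℏ/(2Δx).

Original (Δx = 2.47 nm = 2.470e-09 m):
Δp_min = (1.055e-34 J·s)/(2 × 2.470e-09 m) = 2.135e-26 kg·m/s

When Δx → 4Δx:
Δp'_min = ℏ/(2 × 4Δx) = (1/4) × ℏ/(2Δx) = (1/4) × Δp_min
Δp'_min = 1/4 × 2.135e-26 kg·m/s = 5.337e-27 kg·m/s

Since Δp_min ∝ 1/Δx, when Δx is increased to 4 times its original value, Δp_min decreases to 1/4 of its original value.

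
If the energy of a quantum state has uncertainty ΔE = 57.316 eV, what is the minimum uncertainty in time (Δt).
5.742 as

Using the energy-time uncertainty principle:
ΔEΔt ≥ ℏ/2

The minimum uncertainty in time is:
Δt_min = ℏ/(2ΔE)
Δt_min = (1.055e-34 J·s) / (2 × 9.183e-18 J)
Δt_min = 5.742e-18 s = 5.742 as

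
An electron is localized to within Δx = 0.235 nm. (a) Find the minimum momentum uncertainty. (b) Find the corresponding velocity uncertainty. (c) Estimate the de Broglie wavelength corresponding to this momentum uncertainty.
(a) Δp_min = 2.244 × 10^-25 kg·m/s
(b) Δv_min = 246.314 km/s
(c) λ_dB = 2.953 nm

Step-by-step:

(a) From the uncertainty principle:
Δp_min = ℏ/(2Δx) = (1.055e-34 J·s)/(2 × 2.350e-10 m) = 2.244e-25 kg·m/s

(b) The velocity uncertainty:
Δv = Δp/m = (2.244e-25 kg·m/s)/(9.109e-31 kg) = 2.463e+05 m/s = 246.314 km/s

(c) The de Broglie wavelength for this momentum:
λ = h/p = (6.626e-34 J·s)/(2.244e-25 kg·m/s) = 2.953e-09 m = 2.953 nm

Note: The de Broglie wavelength is comparable to the localization size, as expected from wave-particle duality.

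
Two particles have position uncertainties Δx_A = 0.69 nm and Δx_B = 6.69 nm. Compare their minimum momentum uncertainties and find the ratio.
Particle A has the larger minimum momentum uncertainty, by a factor of 9.70.

For each particle, the minimum momentum uncertainty is Δp_min = ℏ/(2Δx):

Particle A: Δp_A = ℏ/(2×6.900e-10 m) = 7.642e-26 kg·m/s
Particle B: Δp_B = ℏ/(2×6.690e-09 m) = 7.882e-27 kg·m/s

Ratio: Δp_A/Δp_B = 9.70

Since Δp_min ∝ 1/Δx, the particle with smaller position uncertainty (A) has larger momentum uncertainty.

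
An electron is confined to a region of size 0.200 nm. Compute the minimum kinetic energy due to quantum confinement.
238.124 meV

Using the uncertainty principle:

1. Position uncertainty: Δx ≈ 2.000e-10 m
2. Minimum momentum uncertainty: Δp = ℏ/(2Δx) = 2.636e-25 kg·m/s
3. Minimum kinetic energy:
   KE = (Δp)²/(2m) = (2.636e-25)²/(2 × 9.109e-31 kg)
   KE = 3.815e-20 J = 238.124 meV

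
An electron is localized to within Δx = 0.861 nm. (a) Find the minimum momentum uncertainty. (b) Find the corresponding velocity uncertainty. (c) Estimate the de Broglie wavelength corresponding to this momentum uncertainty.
(a) Δp_min = 6.124 × 10^-26 kg·m/s
(b) Δv_min = 67.229 km/s
(c) λ_dB = 10.820 nm

Step-by-step:

(a) From the uncertainty principle:
Δp_min = ℏ/(2Δx) = (1.055e-34 J·s)/(2 × 8.610e-10 m) = 6.124e-26 kg·m/s

(b) The velocity uncertainty:
Δv = Δp/m = (6.124e-26 kg·m/s)/(9.109e-31 kg) = 6.723e+04 m/s = 67.229 km/s

(c) The de Broglie wavelength for this momentum:
λ = h/p = (6.626e-34 J·s)/(6.124e-26 kg·m/s) = 1.082e-08 m = 10.820 nm

Note: The de Broglie wavelength is comparable to the localization size, as expected from wave-particle duality.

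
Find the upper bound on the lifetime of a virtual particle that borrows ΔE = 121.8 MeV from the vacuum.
2.702 ys

Using the energy-time uncertainty principle:
ΔEΔt ≥ ℏ/2

For a virtual particle borrowing energy ΔE, the maximum lifetime is:
Δt_max = ℏ/(2ΔE)

Converting energy:
ΔE = 121.8 MeV = 1.951e-11 J

Δt_max = (1.055e-34 J·s) / (2 × 1.951e-11 J)
Δt_max = 2.702e-24 s = 2.702 ys

Virtual particles with higher borrowed energy exist for shorter times.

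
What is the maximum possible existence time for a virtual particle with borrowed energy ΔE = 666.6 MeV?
4.937 × 10^-25 s

Using the energy-time uncertainty principle:
ΔEΔt ≥ ℏ/2

For a virtual particle borrowing energy ΔE, the maximum lifetime is:
Δt_max = ℏ/(2ΔE)

Converting energy:
ΔE = 666.6 MeV = 1.068e-10 J

Δt_max = (1.055e-34 J·s) / (2 × 1.068e-10 J)
Δt_max = 4.937e-25 s = 4.937 × 10^-25 s

Virtual particles with higher borrowed energy exist for shorter times.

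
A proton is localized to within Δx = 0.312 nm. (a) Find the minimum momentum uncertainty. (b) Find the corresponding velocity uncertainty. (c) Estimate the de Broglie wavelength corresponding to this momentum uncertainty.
(a) Δp_min = 1.690 × 10^-25 kg·m/s
(b) Δv_min = 101.040 m/s
(c) λ_dB = 3.921 nm

Step-by-step:

(a) From the uncertainty principle:
Δp_min = ℏ/(2Δx) = (1.055e-34 J·s)/(2 × 3.120e-10 m) = 1.690e-25 kg·m/s

(b) The velocity uncertainty:
Δv = Δp/m = (1.690e-25 kg·m/s)/(1.673e-27 kg) = 1.010e+02 m/s = 101.040 m/s

(c) The de Broglie wavelength for this momentum:
λ = h/p = (6.626e-34 J·s)/(1.690e-25 kg·m/s) = 3.921e-09 m = 3.921 nm

Note: The de Broglie wavelength is comparable to the localization size, as expected from wave-particle duality.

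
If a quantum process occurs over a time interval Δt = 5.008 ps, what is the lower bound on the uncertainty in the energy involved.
65.716 μeV

Using the energy-time uncertainty principle:
ΔEΔt ≥ ℏ/2

The minimum uncertainty in energy is:
ΔE_min = ℏ/(2Δt)
ΔE_min = (1.055e-34 J·s) / (2 × 5.008e-12 s)
ΔE_min = 1.053e-23 J = 65.716 μeV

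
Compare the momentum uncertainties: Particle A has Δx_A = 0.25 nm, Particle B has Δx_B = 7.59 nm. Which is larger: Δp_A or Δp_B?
Particle A has the larger minimum momentum uncertainty, by a factor of 30.36.

For each particle, the minimum momentum uncertainty is Δp_min = ℏ/(2Δx):

Particle A: Δp_A = ℏ/(2×2.500e-10 m) = 2.109e-25 kg·m/s
Particle B: Δp_B = ℏ/(2×7.590e-09 m) = 6.947e-27 kg·m/s

Ratio: Δp_A/Δp_B = 30.36

Since Δp_min ∝ 1/Δx, the particle with smaller position uncertainty (A) has larger momentum uncertainty.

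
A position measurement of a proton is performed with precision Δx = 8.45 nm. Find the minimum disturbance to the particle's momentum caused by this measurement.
6.240 × 10^-27 kg·m/s

The uncertainty principle implies that measuring position disturbs momentum:
ΔxΔp ≥ ℏ/2

When we measure position with precision Δx, we necessarily introduce a momentum uncertainty:
Δp ≥ ℏ/(2Δx)
Δp_min = (1.055e-34 J·s) / (2 × 8.450e-09 m)
Δp_min = 6.240e-27 kg·m/s

The more precisely we measure position, the greater the momentum disturbance.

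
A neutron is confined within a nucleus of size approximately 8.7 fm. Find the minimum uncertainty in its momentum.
6.061 × 10^-21 kg·m/s

Using the Heisenberg uncertainty principle:
ΔxΔp ≥ ℏ/2

With Δx ≈ L = 8.700e-15 m (the confinement size):
Δp_min = ℏ/(2Δx)
Δp_min = (1.055e-34 J·s) / (2 × 8.700e-15 m)
Δp_min = 6.061e-21 kg·m/s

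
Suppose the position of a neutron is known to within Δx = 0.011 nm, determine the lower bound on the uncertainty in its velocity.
2.862 km/s

Using the Heisenberg uncertainty principle and Δp = mΔv:
ΔxΔp ≥ ℏ/2
Δx(mΔv) ≥ ℏ/2

The minimum uncertainty in velocity is:
Δv_min = ℏ/(2mΔx)
Δv_min = (1.055e-34 J·s) / (2 × 1.675e-27 kg × 1.100e-11 m)
Δv_min = 2.862e+03 m/s = 2.862 km/s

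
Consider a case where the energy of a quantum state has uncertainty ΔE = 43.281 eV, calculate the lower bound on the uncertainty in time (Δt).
7.604 as

Using the energy-time uncertainty principle:
ΔEΔt ≥ ℏ/2

The minimum uncertainty in time is:
Δt_min = ℏ/(2ΔE)
Δt_min = (1.055e-34 J·s) / (2 × 6.934e-18 J)
Δt_min = 7.604e-18 s = 7.604 as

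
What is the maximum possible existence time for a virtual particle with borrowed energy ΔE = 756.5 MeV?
4.350 × 10^-25 s

Using the energy-time uncertainty principle:
ΔEΔt ≥ ℏ/2

For a virtual particle borrowing energy ΔE, the maximum lifetime is:
Δt_max = ℏ/(2ΔE)

Converting energy:
ΔE = 756.5 MeV = 1.212e-10 J

Δt_max = (1.055e-34 J·s) / (2 × 1.212e-10 J)
Δt_max = 4.350e-25 s = 4.350 × 10^-25 s

Virtual particles with higher borrowed energy exist for shorter times.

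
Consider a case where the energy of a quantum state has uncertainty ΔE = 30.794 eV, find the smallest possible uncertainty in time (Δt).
10.687 as

Using the energy-time uncertainty principle:
ΔEΔt ≥ ℏ/2

The minimum uncertainty in time is:
Δt_min = ℏ/(2ΔE)
Δt_min = (1.055e-34 J·s) / (2 × 4.934e-18 J)
Δt_min = 1.069e-17 s = 10.687 as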